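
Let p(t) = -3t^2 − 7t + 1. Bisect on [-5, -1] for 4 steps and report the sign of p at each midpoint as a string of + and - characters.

-+-+

m = -3, p(m) = -5 (−); new bracket [-3, -1]
m = -2, p(m) = 3 (+); new bracket [-3, -2]
m = -2.5, p(m) = -0.25 (−); new bracket [-2.5, -2]
m = -2.25, p(m) = 1.5625 (+); new bracket [-2.5, -2.25]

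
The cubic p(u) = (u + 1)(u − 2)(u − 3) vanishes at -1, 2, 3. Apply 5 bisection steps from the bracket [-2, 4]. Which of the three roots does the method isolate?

-1

p(1) = 4 > 0, so the root lies in [-2, 1]
p(-0.5) = 4.375 > 0, so the root lies in [-2, -0.5]
p(-1.25) = -3.453125 < 0, so the root lies in [-1.25, -0.5]
p(-0.875) = 1.3926 > 0, so the root lies in [-1.25, -0.875]
p(-1.0625) = -0.7776 < 0, so the root lies in [-1.0625, -0.875]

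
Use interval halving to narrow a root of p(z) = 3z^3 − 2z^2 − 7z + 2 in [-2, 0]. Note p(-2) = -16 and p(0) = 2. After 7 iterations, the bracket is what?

midpoint -1: p = 4 > 0 → [-2, -1]
midpoint -1.5: p = -2.125 < 0 → [-1.5, -1]
midpoint -1.25: p = 1.765625 > 0 → [-1.5, -1.25]
midpoint -1.375: p = 0.0449 > 0 → [-1.5, -1.375]
midpoint -1.4375: p = -0.9817 < 0 → [-1.4375, -1.375]
midpoint -1.40625: p = -0.4541 < 0 → [-1.40625, -1.375]
midpoint -1.390625: p = -0.201 < 0 → [-1.390625, -1.375]

[-1.390625, -1.375]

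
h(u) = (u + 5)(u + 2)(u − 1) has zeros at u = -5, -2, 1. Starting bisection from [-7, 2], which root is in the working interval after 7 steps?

m = -2.5, h(m) = 4.375 (+); new bracket [-7, -2.5]
m = -4.75, h(m) = 3.953125 (+); new bracket [-7, -4.75]
m = -5.875, h(m) = -23.310547 (−); new bracket [-5.875, -4.75]
m = -5.3125, h(m) = -6.5344 (−); new bracket [-5.3125, -4.75]
m = -5.03125, h(m) = -0.5713 (−); new bracket [-5.03125, -4.75]
m = -4.890625, h(m) = 1.8624 (+); new bracket [-5.03125, -4.890625]
m = -4.9609375, h(m) = 0.6895 (+); new bracket [-5.03125, -4.9609375]

-5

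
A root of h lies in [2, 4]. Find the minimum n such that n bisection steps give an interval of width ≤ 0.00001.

Width after n steps is 2/2^n. Need 2^n ≥ 2/0.00001 = 200000.
2^17 = 131072 < 200000 ≤ 2^18 = 262144, so n = 18.

18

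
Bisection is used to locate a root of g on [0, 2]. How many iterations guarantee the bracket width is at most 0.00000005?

26

Width after n steps is 2/2^n. Need 2^n ≥ 2/0.00000005 = 40000000.
2^25 = 33554432 < 40000000 ≤ 2^26 = 67108864, so n = 26.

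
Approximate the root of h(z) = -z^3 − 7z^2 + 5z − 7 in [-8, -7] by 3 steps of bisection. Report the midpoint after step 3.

-7.875

m = -7.5, h(m) = -16.375 (−); new bracket [-8, -7.5]
m = -7.75, h(m) = -0.703125 (−); new bracket [-8, -7.75]
m = -7.875, h(m) = 7.888672 (+); new bracket [-7.875, -7.75]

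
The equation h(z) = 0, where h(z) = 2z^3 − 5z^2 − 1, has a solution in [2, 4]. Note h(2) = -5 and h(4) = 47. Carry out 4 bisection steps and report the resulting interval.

[2.5, 2.625]

m = 3, h(m) = 8 (+); new bracket [2, 3]
m = 2.5, h(m) = -1 (−); new bracket [2.5, 3]
m = 2.75, h(m) = 2.78125 (+); new bracket [2.5, 2.75]
m = 2.625, h(m) = 0.7227 (+); new bracket [2.5, 2.625]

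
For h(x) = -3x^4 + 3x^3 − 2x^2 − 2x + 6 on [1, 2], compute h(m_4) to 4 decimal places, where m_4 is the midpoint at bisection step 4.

x = 1.5 gives h = -6.5625, negative; keep [1, 1.5]
x = 1.25 gives h = -1.089844, negative; keep [1, 1.25]
x = 1.125 gives h = 0.684814, positive; keep [1.125, 1.25]
x = 1.1875 gives h = -0.1373, negative; keep [1.125, 1.1875]

-0.1373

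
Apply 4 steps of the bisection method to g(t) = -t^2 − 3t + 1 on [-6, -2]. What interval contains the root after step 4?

[-3.5, -3.25]

m = -4, g(m) = -3 (−); new bracket [-4, -2]
m = -3, g(m) = 1 (+); new bracket [-4, -3]
m = -3.5, g(m) = -0.75 (−); new bracket [-3.5, -3]
m = -3.25, g(m) = 0.1875 (+); new bracket [-3.5, -3.25]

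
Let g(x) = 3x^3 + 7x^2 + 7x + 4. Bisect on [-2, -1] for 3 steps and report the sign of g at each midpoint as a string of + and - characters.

-+-

m = -1.5, g(m) = -0.875 (−); new bracket [-1.5, -1]
m = -1.25, g(m) = 0.328125 (+); new bracket [-1.5, -1.25]
m = -1.375, g(m) = -0.189453 (−); new bracket [-1.375, -1.25]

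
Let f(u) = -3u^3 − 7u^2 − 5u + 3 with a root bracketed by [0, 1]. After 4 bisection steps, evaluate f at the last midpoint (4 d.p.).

0.6624

midpoint 0.5: f = -1.625 < 0 → [0, 0.5]
midpoint 0.25: f = 1.265625 > 0 → [0.25, 0.5]
midpoint 0.375: f = -0.017578 < 0 → [0.25, 0.375]
midpoint 0.3125: f = 0.6624 > 0 → [0.3125, 0.375]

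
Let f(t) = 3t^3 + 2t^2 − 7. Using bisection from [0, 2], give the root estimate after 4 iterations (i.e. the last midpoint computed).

1.125

t = 1 gives f = -2, negative; keep [1, 2]
t = 1.5 gives f = 7.625, positive; keep [1, 1.5]
t = 1.25 gives f = 1.984375, positive; keep [1, 1.25]
t = 1.125 gives f = -0.1973, negative; keep [1.125, 1.25]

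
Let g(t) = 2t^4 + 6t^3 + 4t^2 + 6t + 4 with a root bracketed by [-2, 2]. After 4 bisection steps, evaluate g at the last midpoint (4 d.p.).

t = 0 gives g = 4, positive; keep [-2, 0]
t = -1 gives g = -2, negative; keep [-1, 0]
t = -0.5 gives g = 1.375, positive; keep [-1, -0.5]
t = -0.75 gives g = -0.1484, negative; keep [-0.75, -0.5]

-0.1484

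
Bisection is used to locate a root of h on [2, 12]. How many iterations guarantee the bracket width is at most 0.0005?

15

Width after n steps is 10/2^n. Need 2^n ≥ 10/0.0005 = 20000.
2^14 = 16384 < 20000 ≤ 2^15 = 32768, so n = 15.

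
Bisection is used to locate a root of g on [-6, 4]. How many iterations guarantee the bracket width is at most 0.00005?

Width after n steps is 10/2^n. Need 2^n ≥ 10/0.00005 = 200000.
2^17 = 131072 < 200000 ≤ 2^18 = 262144, so n = 18.

18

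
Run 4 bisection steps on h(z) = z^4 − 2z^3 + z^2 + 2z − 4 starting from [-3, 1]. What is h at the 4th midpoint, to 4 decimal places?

1.4102

midpoint -1: h = -2 < 0 → [-3, -1]
midpoint -2: h = 28 > 0 → [-2, -1]
midpoint -1.5: h = 7.0625 > 0 → [-1.5, -1]
midpoint -1.25: h = 1.4102 > 0 → [-1.25, -1]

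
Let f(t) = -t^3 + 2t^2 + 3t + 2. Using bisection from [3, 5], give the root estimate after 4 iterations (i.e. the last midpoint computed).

m = 4, f(m) = -18 (−); new bracket [3, 4]
m = 3.5, f(m) = -5.875 (−); new bracket [3, 3.5]
m = 3.25, f(m) = -1.453125 (−); new bracket [3, 3.25]
m = 3.125, f(m) = 0.3887 (+); new bracket [3.125, 3.25]

3.125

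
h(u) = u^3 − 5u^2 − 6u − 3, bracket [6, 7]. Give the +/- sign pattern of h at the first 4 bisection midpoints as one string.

+++-

m = 6.5, h(m) = 21.375 (+); new bracket [6, 6.5]
m = 6.25, h(m) = 8.328125 (+); new bracket [6, 6.25]
m = 6.125, h(m) = 2.455078 (+); new bracket [6, 6.125]
m = 6.0625, h(m) = -0.324 (−); new bracket [6.0625, 6.125]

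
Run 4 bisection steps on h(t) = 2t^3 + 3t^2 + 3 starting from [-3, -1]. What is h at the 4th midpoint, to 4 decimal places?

h(-2) = -1 < 0, so the root lies in [-2, -1]
h(-1.5) = 3 > 0, so the root lies in [-2, -1.5]
h(-1.75) = 1.46875 > 0, so the root lies in [-2, -1.75]
h(-1.875) = 0.3633 > 0, so the root lies in [-2, -1.875]

0.3633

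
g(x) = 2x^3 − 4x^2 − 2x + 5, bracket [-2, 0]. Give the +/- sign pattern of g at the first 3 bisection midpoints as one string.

midpoint -1: g = 1 > 0 → [-2, -1]
midpoint -1.5: g = -7.75 < 0 → [-1.5, -1]
midpoint -1.25: g = -2.65625 < 0 → [-1.25, -1]

+--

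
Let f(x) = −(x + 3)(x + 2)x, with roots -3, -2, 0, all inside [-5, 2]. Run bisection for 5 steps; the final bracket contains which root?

0

m = -1.5, f(m) = 1.125 (+); new bracket [-1.5, 2]
m = 0.25, f(m) = -1.828125 (−); new bracket [-1.5, 0.25]
m = -0.625, f(m) = 2.041016 (+); new bracket [-0.625, 0.25]
m = -0.1875, f(m) = 0.9558 (+); new bracket [-0.1875, 0.25]
m = 0.03125, f(m) = -0.1924 (−); new bracket [-0.1875, 0.03125]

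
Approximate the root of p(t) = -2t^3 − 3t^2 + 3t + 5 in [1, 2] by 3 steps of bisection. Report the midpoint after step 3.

p(1.5) = -4 < 0, so the root lies in [1, 1.5]
p(1.25) = 0.15625 > 0, so the root lies in [1.25, 1.5]
p(1.375) = -1.746094 < 0, so the root lies in [1.25, 1.375]

1.375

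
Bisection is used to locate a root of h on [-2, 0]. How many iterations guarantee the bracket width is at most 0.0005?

12

Width after n steps is 2/2^n. Need 2^n ≥ 2/0.0005 = 4000.
2^11 = 2048 < 4000 ≤ 2^12 = 4096, so n = 12.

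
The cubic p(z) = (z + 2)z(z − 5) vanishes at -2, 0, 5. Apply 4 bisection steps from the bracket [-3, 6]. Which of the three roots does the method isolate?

m = 1.5, p(m) = -18.375 (−); new bracket [1.5, 6]
m = 3.75, p(m) = -26.953125 (−); new bracket [3.75, 6]
m = 4.875, p(m) = -4.189453 (−); new bracket [4.875, 6]
m = 5.4375, p(m) = 17.6931 (+); new bracket [4.875, 5.4375]

5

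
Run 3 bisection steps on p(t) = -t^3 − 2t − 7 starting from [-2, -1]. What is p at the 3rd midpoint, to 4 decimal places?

p(-1.5) = -0.625 < 0, so the root lies in [-2, -1.5]
p(-1.75) = 1.859375 > 0, so the root lies in [-1.75, -1.5]
p(-1.625) = 0.541016 > 0, so the root lies in [-1.625, -1.5]

0.5410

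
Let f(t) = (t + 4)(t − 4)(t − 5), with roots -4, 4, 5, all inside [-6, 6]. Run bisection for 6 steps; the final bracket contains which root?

-4

midpoint 0: f = 80 > 0 → [-6, 0]
midpoint -3: f = 56 > 0 → [-6, -3]
midpoint -4.5: f = -40.375 < 0 → [-4.5, -3]
midpoint -3.75: f = 16.9531 > 0 → [-4.5, -3.75]
midpoint -4.125: f = -9.2676 < 0 → [-4.125, -3.75]
midpoint -3.9375: f = 4.4338 > 0 → [-4.125, -3.9375]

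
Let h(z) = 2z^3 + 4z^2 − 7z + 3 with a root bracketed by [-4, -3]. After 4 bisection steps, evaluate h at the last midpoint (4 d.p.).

1.1821

midpoint -3.5: h = -9.25 < 0 → [-3.5, -3]
midpoint -3.25: h = -0.65625 < 0 → [-3.25, -3]
midpoint -3.125: h = 2.902344 > 0 → [-3.25, -3.125]
midpoint -3.1875: h = 1.1821 > 0 → [-3.25, -3.1875]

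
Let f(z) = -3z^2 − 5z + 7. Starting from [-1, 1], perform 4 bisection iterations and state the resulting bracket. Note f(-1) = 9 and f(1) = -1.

[0.875, 1]

f(0) = 7 > 0, so the root lies in [0, 1]
f(0.5) = 3.75 > 0, so the root lies in [0.5, 1]
f(0.75) = 1.5625 > 0, so the root lies in [0.75, 1]
f(0.875) = 0.3281 > 0, so the root lies in [0.875, 1]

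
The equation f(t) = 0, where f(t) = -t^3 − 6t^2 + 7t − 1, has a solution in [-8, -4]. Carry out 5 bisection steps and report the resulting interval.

[-7.125, -7]

f(-6) = -43 < 0, so the root lies in [-8, -6]
f(-7) = -1 < 0, so the root lies in [-8, -7]
f(-7.5) = 30.875 > 0, so the root lies in [-7.5, -7]
f(-7.25) = 13.9531 > 0, so the root lies in [-7.25, -7]
f(-7.125) = 6.2363 > 0, so the root lies in [-7.125, -7]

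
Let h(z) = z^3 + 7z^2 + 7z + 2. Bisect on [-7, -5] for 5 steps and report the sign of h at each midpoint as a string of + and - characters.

z = -6 gives h = -4, negative; keep [-6, -5]
z = -5.5 gives h = 8.875, positive; keep [-6, -5.5]
z = -5.75 gives h = 3.078125, positive; keep [-6, -5.75]
z = -5.875 gives h = -0.2949, negative; keep [-5.875, -5.75]
z = -5.8125 gives h = 1.4324, positive; keep [-5.875, -5.8125]

-++-+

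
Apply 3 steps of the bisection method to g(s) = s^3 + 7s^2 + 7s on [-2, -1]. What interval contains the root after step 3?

m = -1.5, g(m) = 1.875 (+); new bracket [-1.5, -1]
m = -1.25, g(m) = 0.234375 (+); new bracket [-1.25, -1]
m = -1.125, g(m) = -0.439453 (−); new bracket [-1.25, -1.125]

[-1.25, -1.125]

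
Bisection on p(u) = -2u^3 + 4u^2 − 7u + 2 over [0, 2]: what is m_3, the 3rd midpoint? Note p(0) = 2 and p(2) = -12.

m = 1, p(m) = -3 (−); new bracket [0, 1]
m = 0.5, p(m) = -0.75 (−); new bracket [0, 0.5]
m = 0.25, p(m) = 0.46875 (+); new bracket [0.25, 0.5]

0.25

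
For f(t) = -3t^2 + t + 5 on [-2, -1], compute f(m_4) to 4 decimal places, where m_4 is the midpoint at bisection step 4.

-0.4180

m = -1.5, f(m) = -3.25 (−); new bracket [-1.5, -1]
m = -1.25, f(m) = -0.9375 (−); new bracket [-1.25, -1]
m = -1.125, f(m) = 0.078125 (+); new bracket [-1.25, -1.125]
m = -1.1875, f(m) = -0.418 (−); new bracket [-1.1875, -1.125]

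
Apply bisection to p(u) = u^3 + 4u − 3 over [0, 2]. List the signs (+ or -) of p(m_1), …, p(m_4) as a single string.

+-+-

m = 1, p(m) = 2 (+); new bracket [0, 1]
m = 0.5, p(m) = -0.875 (−); new bracket [0.5, 1]
m = 0.75, p(m) = 0.421875 (+); new bracket [0.5, 0.75]
m = 0.625, p(m) = -0.2559 (−); new bracket [0.625, 0.75]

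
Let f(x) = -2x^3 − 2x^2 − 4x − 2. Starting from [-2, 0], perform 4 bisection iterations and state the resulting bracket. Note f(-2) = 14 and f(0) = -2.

m = -1, f(m) = 2 (+); new bracket [-1, 0]
m = -0.5, f(m) = -0.25 (−); new bracket [-1, -0.5]
m = -0.75, f(m) = 0.71875 (+); new bracket [-0.75, -0.5]
m = -0.625, f(m) = 0.207 (+); new bracket [-0.625, -0.5]

[-0.625, -0.5]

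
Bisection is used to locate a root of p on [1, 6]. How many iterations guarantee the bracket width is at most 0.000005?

Width after n steps is 5/2^n. Need 2^n ≥ 5/0.000005 = 1000000.
2^19 = 524288 < 1000000 ≤ 2^20 = 1048576, so n = 20.

20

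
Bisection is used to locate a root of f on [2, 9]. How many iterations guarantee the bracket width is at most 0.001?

13

Width after n steps is 7/2^n. Need 2^n ≥ 7/0.001 = 7000.
2^12 = 4096 < 7000 ≤ 2^13 = 8192, so n = 13.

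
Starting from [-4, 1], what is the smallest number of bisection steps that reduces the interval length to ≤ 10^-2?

9

Width after n steps is 5/2^n. Need 2^n ≥ 5/10^-2 = 500.
2^8 = 256 < 500 ≤ 2^9 = 512, so n = 9.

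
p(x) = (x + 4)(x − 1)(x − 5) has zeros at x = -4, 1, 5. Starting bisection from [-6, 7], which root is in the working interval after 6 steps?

-4

m = 0.5, p(m) = 10.125 (+); new bracket [-6, 0.5]
m = -2.75, p(m) = 36.328125 (+); new bracket [-6, -2.75]
m = -4.375, p(m) = -18.896484 (−); new bracket [-4.375, -2.75]
m = -3.5625, p(m) = 17.0916 (+); new bracket [-4.375, -3.5625]
m = -3.96875, p(m) = 1.3926 (+); new bracket [-4.375, -3.96875]
m = -4.171875, p(m) = -8.153 (−); new bracket [-4.171875, -3.96875]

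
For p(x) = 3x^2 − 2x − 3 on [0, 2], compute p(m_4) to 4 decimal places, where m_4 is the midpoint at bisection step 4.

-0.0781

midpoint 1: p = -2 < 0 → [1, 2]
midpoint 1.5: p = 0.75 > 0 → [1, 1.5]
midpoint 1.25: p = -0.8125 < 0 → [1.25, 1.5]
midpoint 1.375: p = -0.0781 < 0 → [1.375, 1.5]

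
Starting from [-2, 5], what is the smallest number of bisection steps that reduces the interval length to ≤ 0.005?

Width after n steps is 7/2^n. Need 2^n ≥ 7/0.005 = 1400.
2^10 = 1024 < 1400 ≤ 2^11 = 2048, so n = 11.

11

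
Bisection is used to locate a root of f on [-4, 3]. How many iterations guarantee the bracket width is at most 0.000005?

Width after n steps is 7/2^n. Need 2^n ≥ 7/0.000005 = 1400000.
2^20 = 1048576 < 1400000 ≤ 2^21 = 2097152, so n = 21.

21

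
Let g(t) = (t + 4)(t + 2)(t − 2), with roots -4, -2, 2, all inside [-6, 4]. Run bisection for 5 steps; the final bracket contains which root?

m = -1, g(m) = -9 (−); new bracket [-1, 4]
m = 1.5, g(m) = -9.625 (−); new bracket [1.5, 4]
m = 2.75, g(m) = 24.046875 (+); new bracket [1.5, 2.75]
m = 2.125, g(m) = 3.1582 (+); new bracket [1.5, 2.125]
m = 1.8125, g(m) = -4.155 (−); new bracket [1.8125, 2.125]

2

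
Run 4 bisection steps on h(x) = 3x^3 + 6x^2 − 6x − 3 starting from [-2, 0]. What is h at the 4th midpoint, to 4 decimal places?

x = -1 gives h = 6, positive; keep [-1, 0]
x = -0.5 gives h = 1.125, positive; keep [-0.5, 0]
x = -0.25 gives h = -1.171875, negative; keep [-0.5, -0.25]
x = -0.375 gives h = -0.0645, negative; keep [-0.5, -0.375]

-0.0645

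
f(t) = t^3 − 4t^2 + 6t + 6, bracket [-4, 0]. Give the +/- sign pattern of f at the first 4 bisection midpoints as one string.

--+-

m = -2, f(m) = -30 (−); new bracket [-2, 0]
m = -1, f(m) = -5 (−); new bracket [-1, 0]
m = -0.5, f(m) = 1.875 (+); new bracket [-1, -0.5]
m = -0.75, f(m) = -1.1719 (−); new bracket [-0.75, -0.5]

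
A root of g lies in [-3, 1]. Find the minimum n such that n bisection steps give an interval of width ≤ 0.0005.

13

Width after n steps is 4/2^n. Need 2^n ≥ 4/0.0005 = 8000.
2^12 = 4096 < 8000 ≤ 2^13 = 8192, so n = 13.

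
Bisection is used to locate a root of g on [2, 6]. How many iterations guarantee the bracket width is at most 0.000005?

Width after n steps is 4/2^n. Need 2^n ≥ 4/0.000005 = 800000.
2^19 = 524288 < 800000 ≤ 2^20 = 1048576, so n = 20.

20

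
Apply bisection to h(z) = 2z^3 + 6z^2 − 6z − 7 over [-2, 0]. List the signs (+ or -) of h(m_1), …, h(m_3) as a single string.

+-+

midpoint -1: h = 3 > 0 → [-1, 0]
midpoint -0.5: h = -2.75 < 0 → [-1, -0.5]
midpoint -0.75: h = 0.03125 > 0 → [-0.75, -0.5]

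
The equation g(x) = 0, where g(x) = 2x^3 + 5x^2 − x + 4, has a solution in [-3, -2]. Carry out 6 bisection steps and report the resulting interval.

[-2.921875, -2.90625]

m = -2.5, g(m) = 6.5 (+); new bracket [-3, -2.5]
m = -2.75, g(m) = 2.96875 (+); new bracket [-3, -2.75]
m = -2.875, g(m) = 0.675781 (+); new bracket [-3, -2.875]
m = -2.9375, g(m) = -0.6128 (−); new bracket [-2.9375, -2.875]
m = -2.90625, g(m) = 0.0436 (+); new bracket [-2.9375, -2.90625]
m = -2.921875, g(m) = -0.2815 (−); new bracket [-2.921875, -2.90625]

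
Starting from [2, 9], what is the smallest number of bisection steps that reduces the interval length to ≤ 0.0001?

17

Width after n steps is 7/2^n. Need 2^n ≥ 7/0.0001 = 70000.
2^16 = 65536 < 70000 ≤ 2^17 = 131072, so n = 17.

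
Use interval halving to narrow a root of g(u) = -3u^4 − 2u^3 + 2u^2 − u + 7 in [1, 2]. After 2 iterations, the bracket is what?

[1, 1.25]

u = 1.5 gives g = -11.9375, negative; keep [1, 1.5]
u = 1.25 gives g = -2.355469, negative; keep [1, 1.25]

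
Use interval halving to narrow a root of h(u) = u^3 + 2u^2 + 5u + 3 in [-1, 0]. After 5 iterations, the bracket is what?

h(-0.5) = 0.875 > 0, so the root lies in [-1, -0.5]
h(-0.75) = -0.046875 < 0, so the root lies in [-0.75, -0.5]
h(-0.625) = 0.412109 > 0, so the root lies in [-0.75, -0.625]
h(-0.6875) = 0.1829 > 0, so the root lies in [-0.75, -0.6875]
h(-0.71875) = 0.0681 > 0, so the root lies in [-0.75, -0.71875]

[-0.75, -0.71875]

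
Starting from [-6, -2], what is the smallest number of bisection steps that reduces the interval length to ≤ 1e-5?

19

Width after n steps is 4/2^n. Need 2^n ≥ 4/1e-5 = 400000.
2^18 = 262144 < 400000 ≤ 2^19 = 524288, so n = 19.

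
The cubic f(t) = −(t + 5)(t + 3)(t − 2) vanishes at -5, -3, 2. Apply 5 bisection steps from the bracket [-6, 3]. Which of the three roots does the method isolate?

2

midpoint -1.5: f = 18.375 > 0 → [-1.5, 3]
midpoint 0.75: f = 26.953125 > 0 → [0.75, 3]
midpoint 1.875: f = 4.189453 > 0 → [1.875, 3]
midpoint 2.4375: f = -17.6931 < 0 → [1.875, 2.4375]
midpoint 2.15625: f = -5.7655 < 0 → [1.875, 2.15625]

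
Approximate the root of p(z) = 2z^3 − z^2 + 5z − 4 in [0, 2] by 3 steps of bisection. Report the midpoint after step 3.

z = 1 gives p = 2, positive; keep [0, 1]
z = 0.5 gives p = -1.5, negative; keep [0.5, 1]
z = 0.75 gives p = 0.03125, positive; keep [0.5, 0.75]

0.75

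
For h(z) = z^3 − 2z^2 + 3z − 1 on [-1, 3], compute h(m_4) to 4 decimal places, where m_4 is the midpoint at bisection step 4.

-0.3594

m = 1, h(m) = 1 (+); new bracket [-1, 1]
m = 0, h(m) = -1 (−); new bracket [0, 1]
m = 0.5, h(m) = 0.125 (+); new bracket [0, 0.5]
m = 0.25, h(m) = -0.3594 (−); new bracket [0.25, 0.5]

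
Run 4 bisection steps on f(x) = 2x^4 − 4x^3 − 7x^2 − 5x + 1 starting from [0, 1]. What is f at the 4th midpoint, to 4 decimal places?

-0.2075

f(0.5) = -3.625 < 0, so the root lies in [0, 0.5]
f(0.25) = -0.742188 < 0, so the root lies in [0, 0.25]
f(0.125) = 0.258301 > 0, so the root lies in [0.125, 0.25]
f(0.1875) = -0.2075 < 0, so the root lies in [0.125, 0.1875]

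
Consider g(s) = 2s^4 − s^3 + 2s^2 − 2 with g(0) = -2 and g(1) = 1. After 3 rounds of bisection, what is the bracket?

midpoint 0.5: g = -1.5 < 0 → [0.5, 1]
midpoint 0.75: g = -0.664062 < 0 → [0.75, 1]
midpoint 0.875: g = 0.033691 > 0 → [0.75, 0.875]

[0.75, 0.875]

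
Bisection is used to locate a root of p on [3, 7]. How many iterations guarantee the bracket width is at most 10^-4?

16

Width after n steps is 4/2^n. Need 2^n ≥ 4/10^-4 = 40000.
2^15 = 32768 < 40000 ≤ 2^16 = 65536, so n = 16.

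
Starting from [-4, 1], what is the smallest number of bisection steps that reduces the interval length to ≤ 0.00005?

17

Width after n steps is 5/2^n. Need 2^n ≥ 5/0.00005 = 100000.
2^16 = 65536 < 100000 ≤ 2^17 = 131072, so n = 17.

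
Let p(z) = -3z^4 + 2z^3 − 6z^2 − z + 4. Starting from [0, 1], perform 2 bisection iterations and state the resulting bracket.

m = 0.5, p(m) = 2.0625 (+); new bracket [0.5, 1]
m = 0.75, p(m) = -0.230469 (−); new bracket [0.5, 0.75]

[0.5, 0.75]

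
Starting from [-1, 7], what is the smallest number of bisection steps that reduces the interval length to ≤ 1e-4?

17

Width after n steps is 8/2^n. Need 2^n ≥ 8/1e-4 = 80000.
2^16 = 65536 < 80000 ≤ 2^17 = 131072, so n = 17.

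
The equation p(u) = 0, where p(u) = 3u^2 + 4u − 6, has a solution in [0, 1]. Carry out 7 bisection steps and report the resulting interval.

[0.890625, 0.8984375]

midpoint 0.5: p = -3.25 < 0 → [0.5, 1]
midpoint 0.75: p = -1.3125 < 0 → [0.75, 1]
midpoint 0.875: p = -0.203125 < 0 → [0.875, 1]
midpoint 0.9375: p = 0.3867 > 0 → [0.875, 0.9375]
midpoint 0.90625: p = 0.0889 > 0 → [0.875, 0.90625]
midpoint 0.890625: p = -0.0579 < 0 → [0.890625, 0.90625]
midpoint 0.8984375: p = 0.0153 > 0 → [0.890625, 0.8984375]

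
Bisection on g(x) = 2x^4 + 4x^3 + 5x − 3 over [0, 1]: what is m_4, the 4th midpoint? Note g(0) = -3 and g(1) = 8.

g(0.5) = 0.125 > 0, so the root lies in [0, 0.5]
g(0.25) = -1.679688 < 0, so the root lies in [0.25, 0.5]
g(0.375) = -0.874512 < 0, so the root lies in [0.375, 0.5]
g(0.4375) = -0.4043 < 0, so the root lies in [0.4375, 0.5]

0.4375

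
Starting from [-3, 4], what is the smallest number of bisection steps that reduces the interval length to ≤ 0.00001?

20

Width after n steps is 7/2^n. Need 2^n ≥ 7/0.00001 = 700000.
2^19 = 524288 < 700000 ≤ 2^20 = 1048576, so n = 20.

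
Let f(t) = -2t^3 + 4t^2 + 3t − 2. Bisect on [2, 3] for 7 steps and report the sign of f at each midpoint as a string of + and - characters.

-+++--+

f(2.5) = -0.75 < 0, so the root lies in [2, 2.5]
f(2.25) = 2.21875 > 0, so the root lies in [2.25, 2.5]
f(2.375) = 0.894531 > 0, so the root lies in [2.375, 2.5]
f(2.4375) = 0.1138 > 0, so the root lies in [2.4375, 2.5]
f(2.46875) = -0.3076 < 0, so the root lies in [2.4375, 2.46875]
f(2.453125) = -0.0943 < 0, so the root lies in [2.4375, 2.453125]
f(2.4453125) = 0.0104 > 0, so the root lies in [2.4453125, 2.453125]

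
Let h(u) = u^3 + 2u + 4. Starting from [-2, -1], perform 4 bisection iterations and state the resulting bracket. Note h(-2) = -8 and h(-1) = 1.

[-1.1875, -1.125]

h(-1.5) = -2.375 < 0, so the root lies in [-1.5, -1]
h(-1.25) = -0.453125 < 0, so the root lies in [-1.25, -1]
h(-1.125) = 0.326172 > 0, so the root lies in [-1.25, -1.125]
h(-1.1875) = -0.0496 < 0, so the root lies in [-1.1875, -1.125]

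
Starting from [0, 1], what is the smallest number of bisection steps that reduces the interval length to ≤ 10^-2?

Width after n steps is 1/2^n. Need 2^n ≥ 1/10^-2 = 100.
2^6 = 64 < 100 ≤ 2^7 = 128, so n = 7.

7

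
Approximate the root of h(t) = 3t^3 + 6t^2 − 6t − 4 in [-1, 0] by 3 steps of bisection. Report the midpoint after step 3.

t = -0.5 gives h = 0.125, positive; keep [-0.5, 0]
t = -0.25 gives h = -2.171875, negative; keep [-0.5, -0.25]
t = -0.375 gives h = -1.064453, negative; keep [-0.5, -0.375]

-0.375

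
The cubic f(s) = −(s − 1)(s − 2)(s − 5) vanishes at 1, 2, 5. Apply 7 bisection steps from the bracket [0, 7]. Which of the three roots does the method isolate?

5

f(3.5) = 5.625 > 0, so the root lies in [3.5, 7]
f(5.25) = -3.453125 < 0, so the root lies in [3.5, 5.25]
f(4.375) = 5.009766 > 0, so the root lies in [4.375, 5.25]
f(4.8125) = 2.0105 > 0, so the root lies in [4.8125, 5.25]
f(5.03125) = -0.3819 < 0, so the root lies in [4.8125, 5.03125]
f(4.921875) = 0.8953 > 0, so the root lies in [4.921875, 5.03125]
f(4.9765625) = 0.2774 > 0, so the root lies in [4.9765625, 5.03125]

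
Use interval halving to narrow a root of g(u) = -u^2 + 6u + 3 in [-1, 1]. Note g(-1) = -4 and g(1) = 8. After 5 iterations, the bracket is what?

[-0.5, -0.4375]

midpoint 0: g = 3 > 0 → [-1, 0]
midpoint -0.5: g = -0.25 < 0 → [-0.5, 0]
midpoint -0.25: g = 1.4375 > 0 → [-0.5, -0.25]
midpoint -0.375: g = 0.6094 > 0 → [-0.5, -0.375]
midpoint -0.4375: g = 0.1836 > 0 → [-0.5, -0.4375]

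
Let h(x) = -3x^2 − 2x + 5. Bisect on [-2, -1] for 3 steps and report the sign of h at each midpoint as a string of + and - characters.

m = -1.5, h(m) = 1.25 (+); new bracket [-2, -1.5]
m = -1.75, h(m) = -0.6875 (−); new bracket [-1.75, -1.5]
m = -1.625, h(m) = 0.328125 (+); new bracket [-1.75, -1.625]

+-+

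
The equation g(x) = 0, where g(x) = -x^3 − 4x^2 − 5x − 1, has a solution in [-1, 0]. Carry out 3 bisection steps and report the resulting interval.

[-0.25, -0.125]

g(-0.5) = 0.625 > 0, so the root lies in [-0.5, 0]
g(-0.25) = 0.015625 > 0, so the root lies in [-0.25, 0]
g(-0.125) = -0.435547 < 0, so the root lies in [-0.25, -0.125]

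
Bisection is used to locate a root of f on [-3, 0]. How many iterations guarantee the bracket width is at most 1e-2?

9

Width after n steps is 3/2^n. Need 2^n ≥ 3/1e-2 = 300.
2^8 = 256 < 300 ≤ 2^9 = 512, so n = 9.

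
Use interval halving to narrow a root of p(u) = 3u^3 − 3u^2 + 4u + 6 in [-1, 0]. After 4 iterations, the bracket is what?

u = -0.5 gives p = 2.875, positive; keep [-1, -0.5]
u = -0.75 gives p = 0.046875, positive; keep [-1, -0.75]
u = -0.875 gives p = -1.806641, negative; keep [-0.875, -0.75]
u = -0.8125 gives p = -0.8396, negative; keep [-0.8125, -0.75]

[-0.8125, -0.75]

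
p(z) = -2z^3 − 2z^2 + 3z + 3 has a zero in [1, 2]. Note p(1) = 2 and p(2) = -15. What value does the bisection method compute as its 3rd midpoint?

1.125

p(1.5) = -3.75 < 0, so the root lies in [1, 1.5]
p(1.25) = -0.28125 < 0, so the root lies in [1, 1.25]
p(1.125) = 0.996094 > 0, so the root lies in [1.125, 1.25]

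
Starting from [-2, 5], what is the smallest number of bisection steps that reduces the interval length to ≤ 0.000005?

21

Width after n steps is 7/2^n. Need 2^n ≥ 7/0.000005 = 1400000.
2^20 = 1048576 < 1400000 ≤ 2^21 = 2097152, so n = 21.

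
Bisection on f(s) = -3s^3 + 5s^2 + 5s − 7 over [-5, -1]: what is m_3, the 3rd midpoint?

m = -3, f(m) = 104 (+); new bracket [-3, -1]
m = -2, f(m) = 27 (+); new bracket [-2, -1]
m = -1.5, f(m) = 6.875 (+); new bracket [-1.5, -1]

-1.5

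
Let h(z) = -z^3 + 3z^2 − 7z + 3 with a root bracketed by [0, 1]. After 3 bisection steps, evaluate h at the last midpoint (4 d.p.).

-0.4473

m = 0.5, h(m) = 0.125 (+); new bracket [0.5, 1]
m = 0.75, h(m) = -0.984375 (−); new bracket [0.5, 0.75]
m = 0.625, h(m) = -0.447266 (−); new bracket [0.5, 0.625]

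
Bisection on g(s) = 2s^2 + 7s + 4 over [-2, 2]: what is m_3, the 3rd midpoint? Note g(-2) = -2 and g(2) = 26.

g(0) = 4 > 0, so the root lies in [-2, 0]
g(-1) = -1 < 0, so the root lies in [-1, 0]
g(-0.5) = 1 > 0, so the root lies in [-1, -0.5]

-0.5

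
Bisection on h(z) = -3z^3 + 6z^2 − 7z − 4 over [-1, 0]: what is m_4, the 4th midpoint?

h(-0.5) = 1.375 > 0, so the root lies in [-0.5, 0]
h(-0.25) = -1.828125 < 0, so the root lies in [-0.5, -0.25]
h(-0.375) = -0.373047 < 0, so the root lies in [-0.5, -0.375]
h(-0.4375) = 0.4622 > 0, so the root lies in [-0.4375, -0.375]

-0.4375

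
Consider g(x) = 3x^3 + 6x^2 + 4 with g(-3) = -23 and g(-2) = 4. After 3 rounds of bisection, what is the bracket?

[-2.375, -2.25]

midpoint -2.5: g = -5.375 < 0 → [-2.5, -2]
midpoint -2.25: g = 0.203125 > 0 → [-2.5, -2.25]
midpoint -2.375: g = -2.345703 < 0 → [-2.375, -2.25]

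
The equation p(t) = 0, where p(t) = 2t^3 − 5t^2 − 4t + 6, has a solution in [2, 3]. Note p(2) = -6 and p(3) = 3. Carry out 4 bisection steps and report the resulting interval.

[2.8125, 2.875]

midpoint 2.5: p = -4 < 0 → [2.5, 3]
midpoint 2.75: p = -1.21875 < 0 → [2.75, 3]
midpoint 2.875: p = 0.699219 > 0 → [2.75, 2.875]
midpoint 2.8125: p = -0.3062 < 0 → [2.8125, 2.875]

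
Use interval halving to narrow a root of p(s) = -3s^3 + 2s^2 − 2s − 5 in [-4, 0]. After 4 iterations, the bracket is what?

s = -2 gives p = 31, positive; keep [-2, 0]
s = -1 gives p = 2, positive; keep [-1, 0]
s = -0.5 gives p = -3.125, negative; keep [-1, -0.5]
s = -0.75 gives p = -1.1094, negative; keep [-1, -0.75]

[-1, -0.75]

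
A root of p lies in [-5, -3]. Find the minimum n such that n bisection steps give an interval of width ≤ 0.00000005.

Width after n steps is 2/2^n. Need 2^n ≥ 2/0.00000005 = 40000000.
2^25 = 33554432 < 40000000 ≤ 2^26 = 67108864, so n = 26.

26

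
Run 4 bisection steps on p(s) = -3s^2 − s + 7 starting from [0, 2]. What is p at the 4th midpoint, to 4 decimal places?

p(1) = 3 > 0, so the root lies in [1, 2]
p(1.5) = -1.25 < 0, so the root lies in [1, 1.5]
p(1.25) = 1.0625 > 0, so the root lies in [1.25, 1.5]
p(1.375) = -0.0469 < 0, so the root lies in [1.25, 1.375]

-0.0469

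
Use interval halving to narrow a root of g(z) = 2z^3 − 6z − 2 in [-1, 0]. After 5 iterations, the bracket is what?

[-0.375, -0.34375]

g(-0.5) = 0.75 > 0, so the root lies in [-0.5, 0]
g(-0.25) = -0.53125 < 0, so the root lies in [-0.5, -0.25]
g(-0.375) = 0.144531 > 0, so the root lies in [-0.375, -0.25]
g(-0.3125) = -0.186 < 0, so the root lies in [-0.375, -0.3125]
g(-0.34375) = -0.0187 < 0, so the root lies in [-0.375, -0.34375]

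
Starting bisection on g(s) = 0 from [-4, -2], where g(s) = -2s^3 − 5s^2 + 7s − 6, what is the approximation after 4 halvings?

-3.625

g(-3) = -18 < 0, so the root lies in [-4, -3]
g(-3.5) = -6 < 0, so the root lies in [-4, -3.5]
g(-3.75) = 2.90625 > 0, so the root lies in [-3.75, -3.5]
g(-3.625) = -1.8086 < 0, so the root lies in [-3.75, -3.625]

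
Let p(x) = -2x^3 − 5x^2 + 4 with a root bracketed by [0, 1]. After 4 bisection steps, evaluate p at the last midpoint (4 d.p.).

x = 0.5 gives p = 2.5, positive; keep [0.5, 1]
x = 0.75 gives p = 0.34375, positive; keep [0.75, 1]
x = 0.875 gives p = -1.167969, negative; keep [0.75, 0.875]
x = 0.8125 gives p = -0.3735, negative; keep [0.75, 0.8125]

-0.3735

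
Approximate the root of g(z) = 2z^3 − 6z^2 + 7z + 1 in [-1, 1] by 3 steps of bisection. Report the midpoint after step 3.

m = 0, g(m) = 1 (+); new bracket [-1, 0]
m = -0.5, g(m) = -4.25 (−); new bracket [-0.5, 0]
m = -0.25, g(m) = -1.15625 (−); new bracket [-0.25, 0]

-0.25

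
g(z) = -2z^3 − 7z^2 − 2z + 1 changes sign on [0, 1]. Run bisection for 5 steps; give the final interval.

g(0.5) = -2 < 0, so the root lies in [0, 0.5]
g(0.25) = 0.03125 > 0, so the root lies in [0.25, 0.5]
g(0.375) = -0.839844 < 0, so the root lies in [0.25, 0.375]
g(0.3125) = -0.3696 < 0, so the root lies in [0.25, 0.3125]
g(0.28125) = -0.1607 < 0, so the root lies in [0.25, 0.28125]

[0.25, 0.28125]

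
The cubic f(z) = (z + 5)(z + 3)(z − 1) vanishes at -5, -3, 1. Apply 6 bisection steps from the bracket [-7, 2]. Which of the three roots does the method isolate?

midpoint -2.5: f = -4.375 < 0 → [-2.5, 2]
midpoint -0.25: f = -16.328125 < 0 → [-0.25, 2]
midpoint 0.875: f = -2.845703 < 0 → [0.875, 2]
midpoint 1.4375: f = 12.4978 > 0 → [0.875, 1.4375]
midpoint 1.15625: f = 3.998 > 0 → [0.875, 1.15625]
midpoint 1.015625: f = 0.3774 > 0 → [0.875, 1.015625]

1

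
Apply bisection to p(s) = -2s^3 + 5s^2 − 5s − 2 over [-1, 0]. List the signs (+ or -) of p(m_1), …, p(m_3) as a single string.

p(-0.5) = 2 > 0, so the root lies in [-0.5, 0]
p(-0.25) = -0.40625 < 0, so the root lies in [-0.5, -0.25]
p(-0.375) = 0.683594 > 0, so the root lies in [-0.375, -0.25]

+-+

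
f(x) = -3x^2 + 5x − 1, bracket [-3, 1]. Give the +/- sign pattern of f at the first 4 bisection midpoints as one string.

x = -1 gives f = -9, negative; keep [-1, 1]
x = 0 gives f = -1, negative; keep [0, 1]
x = 0.5 gives f = 0.75, positive; keep [0, 0.5]
x = 0.25 gives f = 0.0625, positive; keep [0, 0.25]

--++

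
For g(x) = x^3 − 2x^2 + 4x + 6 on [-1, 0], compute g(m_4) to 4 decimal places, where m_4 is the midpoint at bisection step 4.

-0.3318

midpoint -0.5: g = 3.375 > 0 → [-1, -0.5]
midpoint -0.75: g = 1.453125 > 0 → [-1, -0.75]
midpoint -0.875: g = 0.298828 > 0 → [-1, -0.875]
midpoint -0.9375: g = -0.3318 < 0 → [-0.9375, -0.875]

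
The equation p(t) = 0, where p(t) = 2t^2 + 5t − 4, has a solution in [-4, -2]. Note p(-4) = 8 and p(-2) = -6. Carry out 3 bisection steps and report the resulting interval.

[-3.25, -3]

midpoint -3: p = -1 < 0 → [-4, -3]
midpoint -3.5: p = 3 > 0 → [-3.5, -3]
midpoint -3.25: p = 0.875 > 0 → [-3.25, -3]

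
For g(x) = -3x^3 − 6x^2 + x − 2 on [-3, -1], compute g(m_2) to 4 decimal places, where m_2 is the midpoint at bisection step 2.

4.8750

midpoint -2: g = -4 < 0 → [-3, -2]
midpoint -2.5: g = 4.875 > 0 → [-2.5, -2]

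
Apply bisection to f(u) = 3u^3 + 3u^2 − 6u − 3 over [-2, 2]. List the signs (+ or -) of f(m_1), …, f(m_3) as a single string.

--+

midpoint 0: f = -3 < 0 → [0, 2]
midpoint 1: f = -3 < 0 → [1, 2]
midpoint 1.5: f = 4.875 > 0 → [1, 1.5]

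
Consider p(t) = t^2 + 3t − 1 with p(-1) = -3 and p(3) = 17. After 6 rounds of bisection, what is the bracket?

[0.25, 0.3125]

midpoint 1: p = 3 > 0 → [-1, 1]
midpoint 0: p = -1 < 0 → [0, 1]
midpoint 0.5: p = 0.75 > 0 → [0, 0.5]
midpoint 0.25: p = -0.1875 < 0 → [0.25, 0.5]
midpoint 0.375: p = 0.2656 > 0 → [0.25, 0.375]
midpoint 0.3125: p = 0.0352 > 0 → [0.25, 0.3125]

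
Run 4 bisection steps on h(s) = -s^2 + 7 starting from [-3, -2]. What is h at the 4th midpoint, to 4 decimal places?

h(-2.5) = 0.75 > 0, so the root lies in [-3, -2.5]
h(-2.75) = -0.5625 < 0, so the root lies in [-2.75, -2.5]
h(-2.625) = 0.109375 > 0, so the root lies in [-2.75, -2.625]
h(-2.6875) = -0.2227 < 0, so the root lies in [-2.6875, -2.625]

-0.2227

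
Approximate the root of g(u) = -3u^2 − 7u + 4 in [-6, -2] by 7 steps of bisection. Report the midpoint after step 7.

-2.78125

g(-4) = -16 < 0, so the root lies in [-4, -2]
g(-3) = -2 < 0, so the root lies in [-3, -2]
g(-2.5) = 2.75 > 0, so the root lies in [-3, -2.5]
g(-2.75) = 0.5625 > 0, so the root lies in [-3, -2.75]
g(-2.875) = -0.6719 < 0, so the root lies in [-2.875, -2.75]
g(-2.8125) = -0.043 < 0, so the root lies in [-2.8125, -2.75]
g(-2.78125) = 0.2627 > 0, so the root lies in [-2.8125, -2.78125]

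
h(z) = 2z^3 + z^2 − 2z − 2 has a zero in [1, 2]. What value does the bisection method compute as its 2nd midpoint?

midpoint 1.5: h = 4 > 0 → [1, 1.5]
midpoint 1.25: h = 0.96875 > 0 → [1, 1.25]

1.25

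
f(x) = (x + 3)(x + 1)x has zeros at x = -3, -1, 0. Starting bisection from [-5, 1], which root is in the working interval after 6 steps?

x = -2 gives f = 2, positive; keep [-5, -2]
x = -3.5 gives f = -4.375, negative; keep [-3.5, -2]
x = -2.75 gives f = 1.203125, positive; keep [-3.5, -2.75]
x = -3.125 gives f = -0.8301, negative; keep [-3.125, -2.75]
x = -2.9375 gives f = 0.3557, positive; keep [-3.125, -2.9375]
x = -3.03125 gives f = -0.1924, negative; keep [-3.03125, -2.9375]

-3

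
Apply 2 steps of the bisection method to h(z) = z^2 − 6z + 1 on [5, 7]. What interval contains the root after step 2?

z = 6 gives h = 1, positive; keep [5, 6]
z = 5.5 gives h = -1.75, negative; keep [5.5, 6]

[5.5, 6]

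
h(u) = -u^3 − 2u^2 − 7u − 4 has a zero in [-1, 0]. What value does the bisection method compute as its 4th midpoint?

u = -0.5 gives h = -0.875, negative; keep [-1, -0.5]
u = -0.75 gives h = 0.546875, positive; keep [-0.75, -0.5]
u = -0.625 gives h = -0.162109, negative; keep [-0.75, -0.625]
u = -0.6875 gives h = 0.1921, positive; keep [-0.6875, -0.625]

-0.6875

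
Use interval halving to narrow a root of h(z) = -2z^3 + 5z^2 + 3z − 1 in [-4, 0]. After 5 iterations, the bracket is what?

[-0.75, -0.625]

z = -2 gives h = 29, positive; keep [-2, 0]
z = -1 gives h = 3, positive; keep [-1, 0]
z = -0.5 gives h = -1, negative; keep [-1, -0.5]
z = -0.75 gives h = 0.4062, positive; keep [-0.75, -0.5]
z = -0.625 gives h = -0.4336, negative; keep [-0.75, -0.625]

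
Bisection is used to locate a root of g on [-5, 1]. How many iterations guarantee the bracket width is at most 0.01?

Width after n steps is 6/2^n. Need 2^n ≥ 6/0.01 = 600.
2^9 = 512 < 600 ≤ 2^10 = 1024, so n = 10.

10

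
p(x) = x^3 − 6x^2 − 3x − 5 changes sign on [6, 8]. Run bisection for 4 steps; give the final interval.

midpoint 7: p = 23 > 0 → [6, 7]
midpoint 6.5: p = -3.375 < 0 → [6.5, 7]
midpoint 6.75: p = 8.921875 > 0 → [6.5, 6.75]
midpoint 6.625: p = 2.5566 > 0 → [6.5, 6.625]

[6.5, 6.625]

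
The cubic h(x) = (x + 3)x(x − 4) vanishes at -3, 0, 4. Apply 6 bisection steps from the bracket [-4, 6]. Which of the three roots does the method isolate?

x = 1 gives h = -12, negative; keep [1, 6]
x = 3.5 gives h = -11.375, negative; keep [3.5, 6]
x = 4.75 gives h = 27.609375, positive; keep [3.5, 4.75]
x = 4.125 gives h = 3.6738, positive; keep [3.5, 4.125]
x = 3.8125 gives h = -4.8699, negative; keep [3.8125, 4.125]
x = 3.96875 gives h = -0.8643, negative; keep [3.96875, 4.125]

4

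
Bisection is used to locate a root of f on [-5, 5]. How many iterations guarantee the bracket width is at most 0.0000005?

25

Width after n steps is 10/2^n. Need 2^n ≥ 10/0.0000005 = 20000000.
2^24 = 16777216 < 20000000 ≤ 2^25 = 33554432, so n = 25.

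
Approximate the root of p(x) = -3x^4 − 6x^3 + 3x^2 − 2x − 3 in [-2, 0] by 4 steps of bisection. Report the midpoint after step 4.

-0.625

p(-1) = 5 > 0, so the root lies in [-1, 0]
p(-0.5) = -0.6875 < 0, so the root lies in [-1, -0.5]
p(-0.75) = 1.769531 > 0, so the root lies in [-0.75, -0.5]
p(-0.625) = 0.429 > 0, so the root lies in [-0.625, -0.5]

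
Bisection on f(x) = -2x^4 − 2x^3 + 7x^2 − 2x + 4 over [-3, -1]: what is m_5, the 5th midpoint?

-2.5625

m = -2, f(m) = 20 (+); new bracket [-3, -2]
m = -2.5, f(m) = 5.875 (+); new bracket [-3, -2.5]
m = -2.75, f(m) = -10.351562 (−); new bracket [-2.75, -2.5]
m = -2.625, f(m) = -1.3013 (−); new bracket [-2.625, -2.5]
m = -2.5625, f(m) = 2.5073 (+); new bracket [-2.625, -2.5625]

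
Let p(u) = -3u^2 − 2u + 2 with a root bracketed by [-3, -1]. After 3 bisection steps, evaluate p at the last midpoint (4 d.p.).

-0.1875

u = -2 gives p = -6, negative; keep [-2, -1]
u = -1.5 gives p = -1.75, negative; keep [-1.5, -1]
u = -1.25 gives p = -0.1875, negative; keep [-1.25, -1]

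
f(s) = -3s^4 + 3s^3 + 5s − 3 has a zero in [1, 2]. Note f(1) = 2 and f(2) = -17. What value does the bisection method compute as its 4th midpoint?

1.4375

midpoint 1.5: f = -0.5625 < 0 → [1, 1.5]
midpoint 1.25: f = 1.785156 > 0 → [1.25, 1.5]
midpoint 1.375: f = 0.950439 > 0 → [1.375, 1.5]
midpoint 1.4375: f = 0.2888 > 0 → [1.4375, 1.5]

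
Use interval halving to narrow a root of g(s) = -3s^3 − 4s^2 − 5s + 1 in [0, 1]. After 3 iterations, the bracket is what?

[0.125, 0.25]

midpoint 0.5: g = -2.875 < 0 → [0, 0.5]
midpoint 0.25: g = -0.546875 < 0 → [0, 0.25]
midpoint 0.125: g = 0.306641 > 0 → [0.125, 0.25]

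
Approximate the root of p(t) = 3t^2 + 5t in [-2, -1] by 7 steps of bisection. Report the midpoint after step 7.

m = -1.5, p(m) = -0.75 (−); new bracket [-2, -1.5]
m = -1.75, p(m) = 0.4375 (+); new bracket [-1.75, -1.5]
m = -1.625, p(m) = -0.203125 (−); new bracket [-1.75, -1.625]
m = -1.6875, p(m) = 0.1055 (+); new bracket [-1.6875, -1.625]
m = -1.65625, p(m) = -0.0518 (−); new bracket [-1.6875, -1.65625]
m = -1.671875, p(m) = 0.0261 (+); new bracket [-1.671875, -1.65625]
m = -1.6640625, p(m) = -0.013 (−); new bracket [-1.671875, -1.6640625]

-1.6640625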